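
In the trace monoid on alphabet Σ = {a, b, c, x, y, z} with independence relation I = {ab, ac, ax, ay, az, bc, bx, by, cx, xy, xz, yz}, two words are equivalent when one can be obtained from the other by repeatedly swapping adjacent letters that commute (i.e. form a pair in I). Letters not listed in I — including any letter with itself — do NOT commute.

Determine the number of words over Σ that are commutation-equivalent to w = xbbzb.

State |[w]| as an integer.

piece 0:x — minimal
piece 1:b — minimal
piece 2:b rests on {1:b}
piece 3:z rests on {2:b}
piece 4:b rests on {3:z}
minimal pieces: {0:x, 1:b}
ways to finish when only these pieces remain (= sum over removing one remaining piece with nothing left below it):
  1 left: {0}→1  {4}→1
  2 left: {0,4}→2  {3,4}→1
  3 left: {0,3,4}→3  {2,3,4}→1
  placing 0:x first → 1 extensions
  placing 1:b first → 4 extensions
total linear extensions = 5

5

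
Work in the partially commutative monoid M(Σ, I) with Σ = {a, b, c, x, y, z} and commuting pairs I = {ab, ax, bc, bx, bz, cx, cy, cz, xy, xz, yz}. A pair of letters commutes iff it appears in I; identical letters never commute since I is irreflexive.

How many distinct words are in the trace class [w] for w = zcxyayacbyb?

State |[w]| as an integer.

462

drop 0:z onto floor
drop 1:c onto floor
drop 2:x onto floor
drop 3:y onto floor
drop 4:a onto {0:z, 1:c, 3:y}
drop 5:y onto {4:a}
drop 6:a onto {5:y}
drop 7:c onto {6:a}
drop 8:b onto {5:y}
drop 9:y onto {6:a, 8:b}
drop 10:b onto {9:y}
ground layer = {0:z, 1:c, 2:x, 3:y}
drop-orders for the pieces not yet dropped (sum over which currently-grounded one goes next):
  1 to go: {2} 1  {7} 1  {10} 1
  2 to go: {2,7} 2  {2,10} 2  {7,10} 2  {9,10} 1
  3 to go: {2,7,10} 6  {2,9,10} 3  {7,9,10} 3  {8,9,10} 1
  4 to go: {2,7,9,10} 12  {2,8,9,10} 4  {6,7,9,10} 3  {7,8,9,10} 4
  5 to go: {2,6,7,9,10} 15  {2,7,8,9,10} 20  {6,7,8,9,10} 7
  6 to go: {2,6,7,8,9,10} 42  {5,6,7,8,9,10} 7
  7 to go: {2,5,6,7,8,9,10} 49  {4,5,6,7,8,9,10} 7
  8 to go: {0,4,5,6,7,8,9,10} 7  {1,4,5,6,7,8,9,10} 7  {2,4,5,6,7,8,9,10} 56  {3,4,5,6,7,8,9,10} 7
  9 to go: {0,1,4,5,6,7,8,9,10} 14  {0,2,4,5,6,7,8,9,10} 63  {0,3,4,5,6,7,8,9,10} 14  {1,2,4,5,6,7,8,9,10} 63  {1,3,4,5,6,7,8,9,10} 14  {2,3,4,5,6,7,8,9,10} 63
  if 0:z drops first: 140 orders
  if 1:c drops first: 140 orders
  if 2:x drops first: 42 orders
  if 3:y drops first: 140 orders
heap linearizations: 462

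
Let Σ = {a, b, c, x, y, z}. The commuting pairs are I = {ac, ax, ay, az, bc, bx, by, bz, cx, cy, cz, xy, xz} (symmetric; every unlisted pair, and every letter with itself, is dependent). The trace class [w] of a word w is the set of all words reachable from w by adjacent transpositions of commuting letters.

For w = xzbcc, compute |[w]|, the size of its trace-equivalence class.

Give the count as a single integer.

piece 0:x — minimal
piece 1:z — minimal
piece 2:b — minimal
piece 3:c — minimal
piece 4:c rests on {3:c}
minimal pieces: {0:x, 1:z, 2:b, 3:c}
ways to finish when only these pieces remain (= sum over removing one remaining piece with nothing left below it):
  1 left: {0}→1  {1}→1  {2}→1  {4}→1
  2 left: {0,1}→2  {0,2}→2  {0,4}→2  {1,2}→2  {1,4}→2  {2,4}→2  {3,4}→1
  3 left: {0,1,2}→6  {0,1,4}→6  {0,2,4}→6  {0,3,4}→3  {1,2,4}→6  {1,3,4}→3  {2,3,4}→3
  placing 0:x first → 12 extensions
  placing 1:z first → 12 extensions
  placing 2:b first → 12 extensions
  placing 3:c first → 24 extensions
total linear extensions = 60

60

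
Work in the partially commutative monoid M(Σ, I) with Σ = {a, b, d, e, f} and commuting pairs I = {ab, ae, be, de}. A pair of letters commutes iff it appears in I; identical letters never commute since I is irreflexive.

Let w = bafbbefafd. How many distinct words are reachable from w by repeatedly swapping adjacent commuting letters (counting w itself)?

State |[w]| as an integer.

#0=b has no predecessor
#1=a has no predecessor
#2=f depends on [0:b, 1:a]
#3=b depends on [2:f]
#4=b depends on [3:b]
#5=e depends on [2:f]
#6=f depends on [4:b, 5:e]
#7=a depends on [6:f]
#8=f depends on [7:a]
#9=d depends on [8:f]
sources: [0:b, 1:a]
N(rest) = Σ N(rest − s) over sources s of rest; N(one piece) = 1:
  size 1 → [9]=1
  size 2 → [8,9]=1
  size 3 → [7,8,9]=1
  size 4 → [6,7,8,9]=1
  size 5 → [4,6,7,8,9]=1  [5,6,7,8,9]=1
  size 6 → [3,4,6,7,8,9]=1  [4,5,6,7,8,9]=2
  size 7 → [3,4,5,6,7,8,9]=3
  size 8 → [2,3,4,5,6,7,8,9]=3
  first=0(b) contributes 3
  first=1(a) contributes 3
|[w]| = 6

6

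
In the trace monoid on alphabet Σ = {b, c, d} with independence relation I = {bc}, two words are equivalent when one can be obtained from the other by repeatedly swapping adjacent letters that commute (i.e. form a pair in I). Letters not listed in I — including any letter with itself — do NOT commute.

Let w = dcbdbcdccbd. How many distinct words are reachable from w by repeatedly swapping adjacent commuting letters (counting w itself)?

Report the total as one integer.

#0=d has no predecessor
#1=c depends on [0:d]
#2=b depends on [0:d]
#3=d depends on [1:c, 2:b]
#4=b depends on [3:d]
#5=c depends on [3:d]
#6=d depends on [4:b, 5:c]
#7=c depends on [6:d]
#8=c depends on [7:c]
#9=b depends on [6:d]
#10=d depends on [8:c, 9:b]
sources: [0:d]
N(rest) = Σ N(rest − s) over sources s of rest; N(one piece) = 1:
  size 1 → [10]=1
  size 2 → [8,10]=1  [9,10]=1
  size 3 → [7,8,10]=1  [8,9,10]=2
  size 4 → [7,8,9,10]=3
  size 5 → [6,7,8,9,10]=3
  size 6 → [4,6,7,8,9,10]=3  [5,6,7,8,9,10]=3
  size 7 → [4,5,6,7,8,9,10]=6
  size 8 → [3,4,5,6,7,8,9,10]=6
  size 9 → [1,3,4,5,6,7,8,9,10]=6  [2,3,4,5,6,7,8,9,10]=6
  first=0(d) contributes 12

12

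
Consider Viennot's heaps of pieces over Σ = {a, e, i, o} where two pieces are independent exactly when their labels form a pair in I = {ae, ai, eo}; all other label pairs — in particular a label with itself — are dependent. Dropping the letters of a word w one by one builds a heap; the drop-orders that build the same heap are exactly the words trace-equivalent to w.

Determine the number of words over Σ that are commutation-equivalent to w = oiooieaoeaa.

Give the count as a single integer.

25

#0=o has no predecessor
#1=i depends on [0:o]
#2=o depends on [1:i]
#3=o depends on [2:o]
#4=i depends on [3:o]
#5=e depends on [4:i]
#6=a depends on [3:o]
#7=o depends on [4:i, 6:a]
#8=e depends on [5:e]
#9=a depends on [7:o]
#10=a depends on [9:a]
sources: [0:o]
N(rest) = Σ N(rest − s) over sources s of rest; N(one piece) = 1:
  size 1 → [8]=1  [10]=1
  size 2 → [5,8]=1  [8,10]=2  [9,10]=1
  size 3 → [5,8,10]=3  [7,9,10]=1  [8,9,10]=3
  size 4 → [5,8,9,10]=6  [6,7,9,10]=1  [7,8,9,10]=4
  size 5 → [5,7,8,9,10]=10  [6,7,8,9,10]=5
  size 6 → [4,5,7,8,9,10]=10  [5,6,7,8,9,10]=15
  size 7 → [4,5,6,7,8,9,10]=25
  size 8 → [3,4,5,6,7,8,9,10]=25
  size 9 → [2,3,4,5,6,7,8,9,10]=25
  first=0(o) contributes 25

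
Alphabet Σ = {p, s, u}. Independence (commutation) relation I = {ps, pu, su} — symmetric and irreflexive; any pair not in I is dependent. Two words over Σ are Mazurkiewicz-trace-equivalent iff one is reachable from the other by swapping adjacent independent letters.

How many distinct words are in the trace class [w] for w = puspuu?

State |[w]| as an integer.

60

#0=p has no predecessor
#1=u has no predecessor
#2=s has no predecessor
#3=p depends on [0:p]
#4=u depends on [1:u]
#5=u depends on [4:u]
sources: [0:p, 1:u, 2:s]
N(rest) = Σ N(rest − s) over sources s of rest; N(one piece) = 1:
  size 1 → [2]=1  [3]=1  [5]=1
  size 2 → [0,3]=1  [2,3]=2  [2,5]=2  [3,5]=2  [4,5]=1
  size 3 → [0,2,3]=3  [0,3,5]=3  [1,4,5]=1  [2,3,5]=6  [2,4,5]=3  [3,4,5]=3
  size 4 → [0,2,3,5]=12  [0,3,4,5]=6  [1,2,4,5]=4  [1,3,4,5]=4  [2,3,4,5]=12
  first=0(p) contributes 20
  first=1(u) contributes 30
  first=2(s) contributes 10
|[w]| = 60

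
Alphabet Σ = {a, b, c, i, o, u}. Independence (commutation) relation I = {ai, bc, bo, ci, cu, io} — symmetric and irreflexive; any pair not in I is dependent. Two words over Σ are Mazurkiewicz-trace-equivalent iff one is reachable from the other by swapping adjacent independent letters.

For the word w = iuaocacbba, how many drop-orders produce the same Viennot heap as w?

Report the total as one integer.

drop 0:i onto floor
drop 1:u onto {0:i}
drop 2:a onto {1:u}
drop 3:o onto {2:a}
drop 4:c onto {3:o}
drop 5:a onto {4:c}
drop 6:c onto {5:a}
drop 7:b onto {5:a}
drop 8:b onto {7:b}
drop 9:a onto {6:c, 8:b}
ground layer = {0:i}
drop-orders for the pieces not yet dropped (sum over which currently-grounded one goes next):
  1 to go: {9} 1
  2 to go: {6,9} 1  {8,9} 1
  3 to go: {6,8,9} 2  {7,8,9} 1
  4 to go: {6,7,8,9} 3
  5 to go: {5,6,7,8,9} 3
  6 to go: {4,5,6,7,8,9} 3
  7 to go: {3,4,5,6,7,8,9} 3
  8 to go: {2,3,4,5,6,7,8,9} 3
  if 0:i drops first: 3 orders

3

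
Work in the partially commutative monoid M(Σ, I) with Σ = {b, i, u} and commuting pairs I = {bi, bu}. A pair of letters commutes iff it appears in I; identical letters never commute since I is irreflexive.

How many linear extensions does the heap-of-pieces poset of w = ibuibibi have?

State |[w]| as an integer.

56

0(i) covers ∅
1(b) covers ∅
2(u) covers 0:i
3(i) covers 2:u
4(b) covers 1:b
5(i) covers 3:i
6(b) covers 4:b
7(i) covers 5:i
floor of heap: 0:i, 1:b
completions by unplaced set U, small U first (add the entries for U minus each lowest piece of U):
  |U|=1: {6}:1  {7}:1
  |U|=2: {4,6}:1  {5,7}:1  {6,7}:2
  |U|=3: {1,4,6}:1  {3,5,7}:1  {4,6,7}:3  {5,6,7}:3
  |U|=4: {1,4,6,7}:4  {2,3,5,7}:1  {3,5,6,7}:4  {4,5,6,7}:6
  |U|=5: {0,2,3,5,7}:1  {1,4,5,6,7}:10  {2,3,5,6,7}:5  {3,4,5,6,7}:10
  |U|=6: {0,2,3,5,6,7}:6  {1,3,4,5,6,7}:20  {2,3,4,5,6,7}:15
  start at 0(i): 35
  start at 1(b): 21
sum over floor = 56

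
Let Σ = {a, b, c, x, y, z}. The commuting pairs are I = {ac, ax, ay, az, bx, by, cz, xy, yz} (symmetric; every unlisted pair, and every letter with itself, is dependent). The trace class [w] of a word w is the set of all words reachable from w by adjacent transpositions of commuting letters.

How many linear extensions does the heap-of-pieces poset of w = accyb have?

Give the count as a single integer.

7

0(a) covers ∅
1(c) covers ∅
2(c) covers 1:c
3(y) covers 2:c
4(b) covers 0:a, 2:c
floor of heap: 0:a, 1:c
completions by unplaced set U, small U first (add the entries for U minus each lowest piece of U):
  |U|=1: {3}:1  {4}:1
  |U|=2: {0,4}:1  {3,4}:2
  |U|=3: {0,3,4}:3  {2,3,4}:2
  start at 0(a): 2
  start at 1(c): 5
sum over floor = 7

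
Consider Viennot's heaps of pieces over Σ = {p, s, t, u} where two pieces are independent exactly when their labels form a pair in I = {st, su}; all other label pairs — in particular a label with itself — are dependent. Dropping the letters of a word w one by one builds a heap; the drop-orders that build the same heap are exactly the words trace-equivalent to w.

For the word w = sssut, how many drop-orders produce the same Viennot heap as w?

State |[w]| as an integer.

10

drop 0:s onto floor
drop 1:s onto {0:s}
drop 2:s onto {1:s}
drop 3:u onto floor
drop 4:t onto {3:u}
ground layer = {0:s, 3:u}
drop-orders for the pieces not yet dropped (sum over which currently-grounded one goes next):
  1 to go: {2} 1  {4} 1
  2 to go: {1,2} 1  {2,4} 2  {3,4} 1
  3 to go: {0,1,2} 1  {1,2,4} 3  {2,3,4} 3
  if 0:s drops first: 6 orders
  if 3:u drops first: 4 orders
heap linearizations: 10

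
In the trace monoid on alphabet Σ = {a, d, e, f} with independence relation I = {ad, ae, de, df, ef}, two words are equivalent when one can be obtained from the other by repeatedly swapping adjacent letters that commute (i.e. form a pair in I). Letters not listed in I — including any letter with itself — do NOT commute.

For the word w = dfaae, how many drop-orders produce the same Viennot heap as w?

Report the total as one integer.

20

piece 0:d — minimal
piece 1:f — minimal
piece 2:a rests on {1:f}
piece 3:a rests on {2:a}
piece 4:e — minimal
minimal pieces: {0:d, 1:f, 4:e}
ways to finish when only these pieces remain (= sum over removing one remaining piece with nothing left below it):
  1 left: {0}→1  {3}→1  {4}→1
  2 left: {0,3}→2  {0,4}→2  {2,3}→1  {3,4}→2
  3 left: {0,2,3}→3  {0,3,4}→6  {1,2,3}→1  {2,3,4}→3
  placing 0:d first → 4 extensions
  placing 1:f first → 12 extensions
  placing 4:e first → 4 extensions
total linear extensions = 20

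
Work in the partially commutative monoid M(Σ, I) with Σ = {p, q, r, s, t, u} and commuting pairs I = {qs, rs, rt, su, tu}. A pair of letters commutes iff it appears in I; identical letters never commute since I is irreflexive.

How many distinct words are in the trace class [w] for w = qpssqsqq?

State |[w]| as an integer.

20

piece 0:q — minimal
piece 1:p rests on {0:q}
piece 2:s rests on {1:p}
piece 3:s rests on {2:s}
piece 4:q rests on {1:p}
piece 5:s rests on {3:s}
piece 6:q rests on {4:q}
piece 7:q rests on {6:q}
minimal pieces: {0:q}
ways to finish when only these pieces remain (= sum over removing one remaining piece with nothing left below it):
  1 left: {5}→1  {7}→1
  2 left: {3,5}→1  {5,7}→2  {6,7}→1
  3 left: {2,3,5}→1  {3,5,7}→3  {4,6,7}→1  {5,6,7}→3
  4 left: {2,3,5,7}→4  {3,5,6,7}→6  {4,5,6,7}→4
  5 left: {2,3,5,6,7}→10  {3,4,5,6,7}→10
  6 left: {2,3,4,5,6,7}→20
  placing 0:q first → 20 extensions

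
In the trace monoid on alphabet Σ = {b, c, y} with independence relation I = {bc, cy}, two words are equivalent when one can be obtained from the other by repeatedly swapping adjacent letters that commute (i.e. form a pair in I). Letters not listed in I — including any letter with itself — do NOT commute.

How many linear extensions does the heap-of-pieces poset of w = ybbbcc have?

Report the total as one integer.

15

drop 0:y onto floor
drop 1:b onto {0:y}
drop 2:b onto {1:b}
drop 3:b onto {2:b}
drop 4:c onto floor
drop 5:c onto {4:c}
ground layer = {0:y, 4:c}
drop-orders for the pieces not yet dropped (sum over which currently-grounded one goes next):
  1 to go: {3} 1  {5} 1
  2 to go: {2,3} 1  {3,5} 2  {4,5} 1
  3 to go: {1,2,3} 1  {2,3,5} 3  {3,4,5} 3
  4 to go: {0,1,2,3} 1  {1,2,3,5} 4  {2,3,4,5} 6
  if 0:y drops first: 10 orders
  if 4:c drops first: 5 orders
heap linearizations: 15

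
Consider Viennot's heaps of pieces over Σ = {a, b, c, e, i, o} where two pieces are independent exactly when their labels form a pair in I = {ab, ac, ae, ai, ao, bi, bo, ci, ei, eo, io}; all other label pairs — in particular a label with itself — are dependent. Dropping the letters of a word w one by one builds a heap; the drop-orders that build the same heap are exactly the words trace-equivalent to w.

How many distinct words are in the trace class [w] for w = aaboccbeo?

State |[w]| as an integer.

piece 0:a — minimal
piece 1:a rests on {0:a}
piece 2:b — minimal
piece 3:o — minimal
piece 4:c rests on {2:b, 3:o}
piece 5:c rests on {4:c}
piece 6:b rests on {5:c}
piece 7:e rests on {6:b}
piece 8:o rests on {5:c}
minimal pieces: {0:a, 2:b, 3:o}
ways to finish when only these pieces remain (= sum over removing one remaining piece with nothing left below it):
  1 left: {1}→1  {7}→1  {8}→1
  2 left: {0,1}→1  {1,7}→2  {1,8}→2  {6,7}→1  {7,8}→2
  3 left: {0,1,7}→3  {0,1,8}→3  {1,6,7}→3  {1,7,8}→6  {6,7,8}→3
  4 left: {0,1,6,7}→6  {0,1,7,8}→12  {1,6,7,8}→12  {5,6,7,8}→3
  5 left: {0,1,6,7,8}→30  {1,5,6,7,8}→15  {4,5,6,7,8}→3
  6 left: {0,1,5,6,7,8}→45  {1,4,5,6,7,8}→18  {2,4,5,6,7,8}→3  {3,4,5,6,7,8}→3
  7 left: {0,1,4,5,6,7,8}→63  {1,2,4,5,6,7,8}→21  {1,3,4,5,6,7,8}→21  {2,3,4,5,6,7,8}→6
  placing 0:a first → 48 extensions
  placing 2:b first → 84 extensions
  placing 3:o first → 84 extensions
total linear extensions = 216

216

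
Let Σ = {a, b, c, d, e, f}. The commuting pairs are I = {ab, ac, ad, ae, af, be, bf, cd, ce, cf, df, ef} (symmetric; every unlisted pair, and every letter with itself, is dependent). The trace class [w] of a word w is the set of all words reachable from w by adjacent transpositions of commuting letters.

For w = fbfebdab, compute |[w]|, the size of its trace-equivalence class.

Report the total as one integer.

#0=f has no predecessor
#1=b has no predecessor
#2=f depends on [0:f]
#3=e has no predecessor
#4=b depends on [1:b]
#5=d depends on [3:e, 4:b]
#6=a has no predecessor
#7=b depends on [5:d]
sources: [0:f, 1:b, 3:e, 6:a]
N(rest) = Σ N(rest − s) over sources s of rest; N(one piece) = 1:
  size 1 → [2]=1  [6]=1  [7]=1
  size 2 → [0,2]=1  [2,6]=2  [2,7]=2  [5,7]=1  [6,7]=2
  size 3 → [0,2,6]=3  [0,2,7]=3  [2,5,7]=3  [2,6,7]=6  [3,5,7]=1  [4,5,7]=1  [5,6,7]=3
  size 4 → [0,2,5,7]=6  [0,2,6,7]=12  [1,4,5,7]=1  [2,3,5,7]=4  [2,4,5,7]=4  [2,5,6,7]=12  [3,4,5,7]=2  [3,5,6,7]=4  [4,5,6,7]=4
  size 5 → [0,2,3,5,7]=10  [0,2,4,5,7]=10  [0,2,5,6,7]=30  [1,2,4,5,7]=5  [1,3,4,5,7]=3  [1,4,5,6,7]=5  [2,3,4,5,7]=10  [2,3,5,6,7]=20  [2,4,5,6,7]=20  [3,4,5,6,7]=10
  size 6 → [0,1,2,4,5,7]=15  [0,2,3,4,5,7]=30  [0,2,3,5,6,7]=60  [0,2,4,5,6,7]=60  [1,2,3,4,5,7]=18  [1,2,4,5,6,7]=30  [1,3,4,5,6,7]=18  [2,3,4,5,6,7]=60
  first=0(f) contributes 126
  first=1(b) contributes 210
  first=3(e) contributes 105
  first=6(a) contributes 63
|[w]| = 504

504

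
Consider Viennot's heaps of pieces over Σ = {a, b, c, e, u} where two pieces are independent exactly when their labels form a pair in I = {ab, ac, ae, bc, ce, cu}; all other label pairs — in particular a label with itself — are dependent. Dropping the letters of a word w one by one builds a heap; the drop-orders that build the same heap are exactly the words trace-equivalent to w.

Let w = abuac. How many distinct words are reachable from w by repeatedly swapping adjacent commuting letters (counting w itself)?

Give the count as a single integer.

10

0(a) covers ∅
1(b) covers ∅
2(u) covers 0:a, 1:b
3(a) covers 2:u
4(c) covers ∅
floor of heap: 0:a, 1:b, 4:c
completions by unplaced set U, small U first (add the entries for U minus each lowest piece of U):
  |U|=1: {3}:1  {4}:1
  |U|=2: {2,3}:1  {3,4}:2
  |U|=3: {0,2,3}:1  {1,2,3}:1  {2,3,4}:3
  start at 0(a): 4
  start at 1(b): 4
  start at 4(c): 2
sum over floor = 10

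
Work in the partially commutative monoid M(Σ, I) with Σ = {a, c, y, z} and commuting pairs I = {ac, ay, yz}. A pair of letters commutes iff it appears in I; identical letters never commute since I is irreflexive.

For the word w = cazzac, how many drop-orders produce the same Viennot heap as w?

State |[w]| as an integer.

4

0(c) covers ∅
1(a) covers ∅
2(z) covers 0:c, 1:a
3(z) covers 2:z
4(a) covers 3:z
5(c) covers 3:z
floor of heap: 0:c, 1:a
completions by unplaced set U, small U first (add the entries for U minus each lowest piece of U):
  |U|=1: {4}:1  {5}:1
  |U|=2: {4,5}:2
  |U|=3: {3,4,5}:2
  |U|=4: {2,3,4,5}:2
  start at 0(c): 2
  start at 1(a): 2
sum over floor = 4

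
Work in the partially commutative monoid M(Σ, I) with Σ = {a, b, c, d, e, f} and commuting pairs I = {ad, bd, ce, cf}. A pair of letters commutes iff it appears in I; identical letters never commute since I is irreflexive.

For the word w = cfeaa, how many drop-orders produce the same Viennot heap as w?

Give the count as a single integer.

0(c) covers ∅
1(f) covers ∅
2(e) covers 1:f
3(a) covers 0:c, 2:e
4(a) covers 3:a
floor of heap: 0:c, 1:f
completions by unplaced set U, small U first (add the entries for U minus each lowest piece of U):
  |U|=1: {4}:1
  |U|=2: {3,4}:1
  |U|=3: {0,3,4}:1  {2,3,4}:1
  start at 0(c): 1
  start at 1(f): 2
sum over floor = 3

3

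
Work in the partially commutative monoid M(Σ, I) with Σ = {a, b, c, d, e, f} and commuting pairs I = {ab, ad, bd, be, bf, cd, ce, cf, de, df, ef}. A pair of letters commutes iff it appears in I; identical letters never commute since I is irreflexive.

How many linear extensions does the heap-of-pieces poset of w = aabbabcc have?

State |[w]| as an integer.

drop 0:a onto floor
drop 1:a onto {0:a}
drop 2:b onto floor
drop 3:b onto {2:b}
drop 4:a onto {1:a}
drop 5:b onto {3:b}
drop 6:c onto {4:a, 5:b}
drop 7:c onto {6:c}
ground layer = {0:a, 2:b}
drop-orders for the pieces not yet dropped (sum over which currently-grounded one goes next):
  1 to go: {7} 1
  2 to go: {6,7} 1
  3 to go: {4,6,7} 1  {5,6,7} 1
  4 to go: {1,4,6,7} 1  {3,5,6,7} 1  {4,5,6,7} 2
  5 to go: {0,1,4,6,7} 1  {1,4,5,6,7} 3  {2,3,5,6,7} 1  {3,4,5,6,7} 3
  6 to go: {0,1,4,5,6,7} 4  {1,3,4,5,6,7} 6  {2,3,4,5,6,7} 4
  if 0:a drops first: 10 orders
  if 2:b drops first: 10 orders
heap linearizations: 20

20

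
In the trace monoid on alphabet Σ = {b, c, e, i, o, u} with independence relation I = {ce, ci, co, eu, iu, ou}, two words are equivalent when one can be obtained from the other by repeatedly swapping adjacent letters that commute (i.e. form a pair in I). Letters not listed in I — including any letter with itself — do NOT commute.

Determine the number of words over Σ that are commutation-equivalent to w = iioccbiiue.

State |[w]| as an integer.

#0=i has no predecessor
#1=i depends on [0:i]
#2=o depends on [1:i]
#3=c has no predecessor
#4=c depends on [3:c]
#5=b depends on [2:o, 4:c]
#6=i depends on [5:b]
#7=i depends on [6:i]
#8=u depends on [5:b]
#9=e depends on [7:i]
sources: [0:i, 3:c]
N(rest) = Σ N(rest − s) over sources s of rest; N(one piece) = 1:
  size 1 → [8]=1  [9]=1
  size 2 → [7,9]=1  [8,9]=2
  size 3 → [6,7,9]=1  [7,8,9]=3
  size 4 → [6,7,8,9]=4
  size 5 → [5,6,7,8,9]=4
  size 6 → [2,5,6,7,8,9]=4  [4,5,6,7,8,9]=4
  size 7 → [1,2,5,6,7,8,9]=4  [2,4,5,6,7,8,9]=8  [3,4,5,6,7,8,9]=4
  size 8 → [0,1,2,5,6,7,8,9]=4  [1,2,4,5,6,7,8,9]=12  [2,3,4,5,6,7,8,9]=12
  first=0(i) contributes 24
  first=3(c) contributes 16
|[w]| = 40

40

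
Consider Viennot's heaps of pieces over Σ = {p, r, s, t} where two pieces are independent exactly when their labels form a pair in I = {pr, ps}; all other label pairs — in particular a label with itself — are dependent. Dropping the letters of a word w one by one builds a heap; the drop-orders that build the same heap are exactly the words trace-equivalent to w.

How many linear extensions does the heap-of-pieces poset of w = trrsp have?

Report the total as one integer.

piece 0:t — minimal
piece 1:r rests on {0:t}
piece 2:r rests on {1:r}
piece 3:s rests on {2:r}
piece 4:p rests on {0:t}
minimal pieces: {0:t}
ways to finish when only these pieces remain (= sum over removing one remaining piece with nothing left below it):
  1 left: {3}→1  {4}→1
  2 left: {2,3}→1  {3,4}→2
  3 left: {1,2,3}→1  {2,3,4}→3
  placing 0:t first → 4 extensions

4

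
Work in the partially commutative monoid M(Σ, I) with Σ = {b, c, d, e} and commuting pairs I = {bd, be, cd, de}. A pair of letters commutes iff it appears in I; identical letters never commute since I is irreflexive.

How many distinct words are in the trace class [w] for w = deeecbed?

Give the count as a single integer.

56

drop 0:d onto floor
drop 1:e onto floor
drop 2:e onto {1:e}
drop 3:e onto {2:e}
drop 4:c onto {3:e}
drop 5:b onto {4:c}
drop 6:e onto {4:c}
drop 7:d onto {0:d}
ground layer = {0:d, 1:e}
drop-orders for the pieces not yet dropped (sum over which currently-grounded one goes next):
  1 to go: {5} 1  {6} 1  {7} 1
  2 to go: {0,7} 1  {5,6} 2  {5,7} 2  {6,7} 2
  3 to go: {0,5,7} 3  {0,6,7} 3  {4,5,6} 2  {5,6,7} 6
  4 to go: {0,5,6,7} 12  {3,4,5,6} 2  {4,5,6,7} 8
  5 to go: {0,4,5,6,7} 20  {2,3,4,5,6} 2  {3,4,5,6,7} 10
  6 to go: {0,3,4,5,6,7} 30  {1,2,3,4,5,6} 2  {2,3,4,5,6,7} 12
  if 0:d drops first: 14 orders
  if 1:e drops first: 42 orders
heap linearizations: 56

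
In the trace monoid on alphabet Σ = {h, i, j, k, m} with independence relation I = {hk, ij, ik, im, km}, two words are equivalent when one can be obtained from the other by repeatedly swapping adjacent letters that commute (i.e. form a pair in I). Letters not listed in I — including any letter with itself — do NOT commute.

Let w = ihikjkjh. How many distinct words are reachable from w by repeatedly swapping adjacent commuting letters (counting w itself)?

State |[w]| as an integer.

13

piece 0:i — minimal
piece 1:h rests on {0:i}
piece 2:i rests on {1:h}
piece 3:k — minimal
piece 4:j rests on {1:h, 3:k}
piece 5:k rests on {4:j}
piece 6:j rests on {5:k}
piece 7:h rests on {2:i, 6:j}
minimal pieces: {0:i, 3:k}
ways to finish when only these pieces remain (= sum over removing one remaining piece with nothing left below it):
  1 left: {7}→1
  2 left: {2,7}→1  {6,7}→1
  3 left: {2,6,7}→2  {5,6,7}→1
  4 left: {2,5,6,7}→3  {4,5,6,7}→1
  5 left: {2,4,5,6,7}→4  {3,4,5,6,7}→1
  6 left: {1,2,4,5,6,7}→4  {2,3,4,5,6,7}→5
  placing 0:i first → 9 extensions
  placing 3:k first → 4 extensions
total linear extensions = 13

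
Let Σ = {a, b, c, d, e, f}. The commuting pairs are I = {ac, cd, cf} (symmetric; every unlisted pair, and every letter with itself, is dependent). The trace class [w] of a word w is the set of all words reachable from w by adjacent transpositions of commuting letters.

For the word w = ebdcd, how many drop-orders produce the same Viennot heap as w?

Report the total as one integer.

#0=e has no predecessor
#1=b depends on [0:e]
#2=d depends on [1:b]
#3=c depends on [1:b]
#4=d depends on [2:d]
sources: [0:e]
N(rest) = Σ N(rest − s) over sources s of rest; N(one piece) = 1:
  size 1 → [3]=1  [4]=1
  size 2 → [2,4]=1  [3,4]=2
  size 3 → [2,3,4]=3
  first=0(e) contributes 3

3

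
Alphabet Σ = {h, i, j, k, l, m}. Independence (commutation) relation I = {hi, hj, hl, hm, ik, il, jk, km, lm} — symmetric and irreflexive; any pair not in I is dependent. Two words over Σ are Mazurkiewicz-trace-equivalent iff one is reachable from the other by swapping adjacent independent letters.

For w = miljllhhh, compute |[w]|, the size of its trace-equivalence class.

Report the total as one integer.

252

0(m) covers ∅
1(i) covers 0:m
2(l) covers ∅
3(j) covers 1:i, 2:l
4(l) covers 3:j
5(l) covers 4:l
6(h) covers ∅
7(h) covers 6:h
8(h) covers 7:h
floor of heap: 0:m, 2:l, 6:h
completions by unplaced set U, small U first (add the entries for U minus each lowest piece of U):
  |U|=1: {5}:1  {8}:1
  |U|=2: {4,5}:1  {5,8}:2  {7,8}:1
  |U|=3: {3,4,5}:1  {4,5,8}:3  {5,7,8}:3  {6,7,8}:1
  |U|=4: {1,3,4,5}:1  {2,3,4,5}:1  {3,4,5,8}:4  {4,5,7,8}:6  {5,6,7,8}:4
  |U|=5: {0,1,3,4,5}:1  {1,2,3,4,5}:2  {1,3,4,5,8}:5  {2,3,4,5,8}:5  {3,4,5,7,8}:10  {4,5,6,7,8}:10
  |U|=6: {0,1,2,3,4,5}:3  {0,1,3,4,5,8}:6  {1,2,3,4,5,8}:12  {1,3,4,5,7,8}:15  {2,3,4,5,7,8}:15  {3,4,5,6,7,8}:20
  |U|=7: {0,1,2,3,4,5,8}:21  {0,1,3,4,5,7,8}:21  {1,2,3,4,5,7,8}:42  {1,3,4,5,6,7,8}:35  {2,3,4,5,6,7,8}:35
  start at 0(m): 112
  start at 2(l): 56
  start at 6(h): 84
sum over floor = 252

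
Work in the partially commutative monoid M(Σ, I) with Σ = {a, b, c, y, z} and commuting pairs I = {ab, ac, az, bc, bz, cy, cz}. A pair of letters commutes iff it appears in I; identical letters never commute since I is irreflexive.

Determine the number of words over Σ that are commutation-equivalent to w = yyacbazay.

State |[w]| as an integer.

180

piece 0:y — minimal
piece 1:y rests on {0:y}
piece 2:a rests on {1:y}
piece 3:c — minimal
piece 4:b rests on {1:y}
piece 5:a rests on {2:a}
piece 6:z rests on {1:y}
piece 7:a rests on {5:a}
piece 8:y rests on {4:b, 6:z, 7:a}
minimal pieces: {0:y, 3:c}
ways to finish when only these pieces remain (= sum over removing one remaining piece with nothing left below it):
  1 left: {3}→1  {8}→1
  2 left: {3,8}→2  {4,8}→1  {6,8}→1  {7,8}→1
  3 left: {3,4,8}→3  {3,6,8}→3  {3,7,8}→3  {4,6,8}→2  {4,7,8}→2  {5,7,8}→1  {6,7,8}→2
  4 left: {2,5,7,8}→1  {3,4,6,8}→8  {3,4,7,8}→8  {3,5,7,8}→4  {3,6,7,8}→8  {4,5,7,8}→3  {4,6,7,8}→6  {5,6,7,8}→3
  5 left: {2,3,5,7,8}→5  {2,4,5,7,8}→4  {2,5,6,7,8}→4  {3,4,5,7,8}→15  {3,4,6,7,8}→30  {3,5,6,7,8}→15  {4,5,6,7,8}→12
  6 left: {2,3,4,5,7,8}→24  {2,3,5,6,7,8}→24  {2,4,5,6,7,8}→20  {3,4,5,6,7,8}→72
  7 left: {1,2,4,5,6,7,8}→20  {2,3,4,5,6,7,8}→140
  placing 0:y first → 160 extensions
  placing 3:c first → 20 extensions
total linear extensions = 180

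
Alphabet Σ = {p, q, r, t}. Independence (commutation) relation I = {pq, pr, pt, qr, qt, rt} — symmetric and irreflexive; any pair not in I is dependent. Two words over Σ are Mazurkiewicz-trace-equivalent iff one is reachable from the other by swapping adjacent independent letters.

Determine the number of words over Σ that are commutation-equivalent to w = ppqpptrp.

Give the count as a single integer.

336

0(p) covers ∅
1(p) covers 0:p
2(q) covers ∅
3(p) covers 1:p
4(p) covers 3:p
5(t) covers ∅
6(r) covers ∅
7(p) covers 4:p
floor of heap: 0:p, 2:q, 5:t, 6:r
completions by unplaced set U, small U first (add the entries for U minus each lowest piece of U):
  |U|=1: {2}:1  {5}:1  {6}:1  {7}:1
  |U|=2: {2,5}:2  {2,6}:2  {2,7}:2  {4,7}:1  {5,6}:2  {5,7}:2  {6,7}:2
  |U|=3: {2,4,7}:3  {2,5,6}:6  {2,5,7}:6  {2,6,7}:6  {3,4,7}:1  {4,5,7}:3  {4,6,7}:3  {5,6,7}:6
  |U|=4: {1,3,4,7}:1  {2,3,4,7}:4  {2,4,5,7}:12  {2,4,6,7}:12  {2,5,6,7}:24  {3,4,5,7}:4  {3,4,6,7}:4  {4,5,6,7}:12
  |U|=5: {0,1,3,4,7}:1  {1,2,3,4,7}:5  {1,3,4,5,7}:5  {1,3,4,6,7}:5  {2,3,4,5,7}:20  {2,3,4,6,7}:20  {2,4,5,6,7}:60  {3,4,5,6,7}:20
  |U|=6: {0,1,2,3,4,7}:6  {0,1,3,4,5,7}:6  {0,1,3,4,6,7}:6  {1,2,3,4,5,7}:30  {1,2,3,4,6,7}:30  {1,3,4,5,6,7}:30  {2,3,4,5,6,7}:120
  start at 0(p): 210
  start at 2(q): 42
  start at 5(t): 42
  start at 6(r): 42
sum over floor = 336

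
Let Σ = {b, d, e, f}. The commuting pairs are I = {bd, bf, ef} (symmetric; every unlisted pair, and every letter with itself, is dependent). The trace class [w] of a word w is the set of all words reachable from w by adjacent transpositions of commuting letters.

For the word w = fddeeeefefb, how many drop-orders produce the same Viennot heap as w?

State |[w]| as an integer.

piece 0:f — minimal
piece 1:d rests on {0:f}
piece 2:d rests on {1:d}
piece 3:e rests on {2:d}
piece 4:e rests on {3:e}
piece 5:e rests on {4:e}
piece 6:e rests on {5:e}
piece 7:f rests on {2:d}
piece 8:e rests on {6:e}
piece 9:f rests on {7:f}
piece 10:b rests on {8:e}
minimal pieces: {0:f}
ways to finish when only these pieces remain (= sum over removing one remaining piece with nothing left below it):
  1 left: {9}→1  {10}→1
  2 left: {7,9}→1  {8,10}→1  {9,10}→2
  3 left: {6,8,10}→1  {7,9,10}→3  {8,9,10}→3
  4 left: {5,6,8,10}→1  {6,8,9,10}→4  {7,8,9,10}→6
  5 left: {4,5,6,8,10}→1  {5,6,8,9,10}→5  {6,7,8,9,10}→10
  6 left: {3,4,5,6,8,10}→1  {4,5,6,8,9,10}→6  {5,6,7,8,9,10}→15
  7 left: {3,4,5,6,8,9,10}→7  {4,5,6,7,8,9,10}→21
  8 left: {3,4,5,6,7,8,9,10}→28
  9 left: {2,3,4,5,6,7,8,9,10}→28
  placing 0:f first → 28 extensions

28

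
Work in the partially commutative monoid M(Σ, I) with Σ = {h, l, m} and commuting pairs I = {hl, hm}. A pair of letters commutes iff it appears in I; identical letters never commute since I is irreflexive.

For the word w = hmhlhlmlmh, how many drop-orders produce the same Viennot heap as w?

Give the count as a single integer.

#0=h has no predecessor
#1=m has no predecessor
#2=h depends on [0:h]
#3=l depends on [1:m]
#4=h depends on [2:h]
#5=l depends on [3:l]
#6=m depends on [5:l]
#7=l depends on [6:m]
#8=m depends on [7:l]
#9=h depends on [4:h]
sources: [0:h, 1:m]
N(rest) = Σ N(rest − s) over sources s of rest; N(one piece) = 1:
  size 1 → [8]=1  [9]=1
  size 2 → [4,9]=1  [7,8]=1  [8,9]=2
  size 3 → [2,4,9]=1  [4,8,9]=3  [6,7,8]=1  [7,8,9]=3
  size 4 → [0,2,4,9]=1  [2,4,8,9]=4  [4,7,8,9]=6  [5,6,7,8]=1  [6,7,8,9]=4
  size 5 → [0,2,4,8,9]=5  [2,4,7,8,9]=10  [3,5,6,7,8]=1  [4,6,7,8,9]=10  [5,6,7,8,9]=5
  size 6 → [0,2,4,7,8,9]=15  [1,3,5,6,7,8]=1  [2,4,6,7,8,9]=20  [3,5,6,7,8,9]=6  [4,5,6,7,8,9]=15
  size 7 → [0,2,4,6,7,8,9]=35  [1,3,5,6,7,8,9]=7  [2,4,5,6,7,8,9]=35  [3,4,5,6,7,8,9]=21
  size 8 → [0,2,4,5,6,7,8,9]=70  [1,3,4,5,6,7,8,9]=28  [2,3,4,5,6,7,8,9]=56
  first=0(h) contributes 84
  first=1(m) contributes 126
|[w]| = 210

210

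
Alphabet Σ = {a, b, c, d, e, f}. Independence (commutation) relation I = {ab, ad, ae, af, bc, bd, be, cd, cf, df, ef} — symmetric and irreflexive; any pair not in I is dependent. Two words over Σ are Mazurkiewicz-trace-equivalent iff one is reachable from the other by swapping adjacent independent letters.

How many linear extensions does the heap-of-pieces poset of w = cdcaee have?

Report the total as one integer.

10

piece 0:c — minimal
piece 1:d — minimal
piece 2:c rests on {0:c}
piece 3:a rests on {2:c}
piece 4:e rests on {1:d, 2:c}
piece 5:e rests on {4:e}
minimal pieces: {0:c, 1:d}
ways to finish when only these pieces remain (= sum over removing one remaining piece with nothing left below it):
  1 left: {3}→1  {5}→1
  2 left: {3,5}→2  {4,5}→1
  3 left: {1,4,5}→1  {3,4,5}→3
  4 left: {1,3,4,5}→4  {2,3,4,5}→3
  placing 0:c first → 7 extensions
  placing 1:d first → 3 extensions
total linear extensions = 10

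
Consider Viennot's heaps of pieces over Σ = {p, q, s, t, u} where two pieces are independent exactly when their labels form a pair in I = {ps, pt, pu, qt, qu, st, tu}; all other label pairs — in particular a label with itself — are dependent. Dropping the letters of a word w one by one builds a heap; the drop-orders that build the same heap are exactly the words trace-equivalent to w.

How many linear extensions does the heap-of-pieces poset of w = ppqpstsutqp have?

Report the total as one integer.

#0=p has no predecessor
#1=p depends on [0:p]
#2=q depends on [1:p]
#3=p depends on [2:q]
#4=s depends on [2:q]
#5=t has no predecessor
#6=s depends on [4:s]
#7=u depends on [6:s]
#8=t depends on [5:t]
#9=q depends on [3:p, 6:s]
#10=p depends on [9:q]
sources: [0:p, 5:t]
N(rest) = Σ N(rest − s) over sources s of rest; N(one piece) = 1:
  size 1 → [7]=1  [8]=1  [10]=1
  size 2 → [5,8]=1  [7,8]=2  [7,10]=2  [8,10]=2  [9,10]=1
  size 3 → [3,9,10]=1  [5,7,8]=3  [5,8,10]=3  [7,8,10]=6  [7,9,10]=3  [8,9,10]=3
  size 4 → [3,7,9,10]=4  [3,8,9,10]=4  [5,7,8,10]=12  [5,8,9,10]=6  [6,7,9,10]=3  [7,8,9,10]=12
  size 5 → [3,5,8,9,10]=10  [3,6,7,9,10]=7  [3,7,8,9,10]=20  [4,6,7,9,10]=3  [5,7,8,9,10]=30  [6,7,8,9,10]=15
  size 6 → [3,4,6,7,9,10]=10  [3,5,7,8,9,10]=60  [3,6,7,8,9,10]=42  [4,6,7,8,9,10]=18  [5,6,7,8,9,10]=45
  size 7 → [2,3,4,6,7,9,10]=10  [3,4,6,7,8,9,10]=70  [3,5,6,7,8,9,10]=147  [4,5,6,7,8,9,10]=63
  size 8 → [1,2,3,4,6,7,9,10]=10  [2,3,4,6,7,8,9,10]=80  [3,4,5,6,7,8,9,10]=280
  size 9 → [0,1,2,3,4,6,7,9,10]=10  [1,2,3,4,6,7,8,9,10]=90  [2,3,4,5,6,7,8,9,10]=360
  first=0(p) contributes 450
  first=5(t) contributes 100
|[w]| = 550

550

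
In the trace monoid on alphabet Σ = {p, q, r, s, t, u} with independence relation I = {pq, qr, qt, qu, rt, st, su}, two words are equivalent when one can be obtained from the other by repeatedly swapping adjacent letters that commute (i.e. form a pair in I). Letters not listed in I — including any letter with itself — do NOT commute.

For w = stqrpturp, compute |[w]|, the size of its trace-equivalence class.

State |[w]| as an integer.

23

piece 0:s — minimal
piece 1:t — minimal
piece 2:q rests on {0:s}
piece 3:r rests on {0:s}
piece 4:p rests on {1:t, 3:r}
piece 5:t rests on {4:p}
piece 6:u rests on {5:t}
piece 7:r rests on {6:u}
piece 8:p rests on {7:r}
minimal pieces: {0:s, 1:t}
ways to finish when only these pieces remain (= sum over removing one remaining piece with nothing left below it):
  1 left: {2}→1  {8}→1
  2 left: {2,8}→2  {7,8}→1
  3 left: {2,7,8}→3  {6,7,8}→1
  4 left: {2,6,7,8}→4  {5,6,7,8}→1
  5 left: {2,5,6,7,8}→5  {4,5,6,7,8}→1
  6 left: {1,4,5,6,7,8}→1  {2,4,5,6,7,8}→6  {3,4,5,6,7,8}→1
  7 left: {1,2,4,5,6,7,8}→7  {1,3,4,5,6,7,8}→2  {2,3,4,5,6,7,8}→7
  placing 0:s first → 16 extensions
  placing 1:t first → 7 extensions
total linear extensions = 23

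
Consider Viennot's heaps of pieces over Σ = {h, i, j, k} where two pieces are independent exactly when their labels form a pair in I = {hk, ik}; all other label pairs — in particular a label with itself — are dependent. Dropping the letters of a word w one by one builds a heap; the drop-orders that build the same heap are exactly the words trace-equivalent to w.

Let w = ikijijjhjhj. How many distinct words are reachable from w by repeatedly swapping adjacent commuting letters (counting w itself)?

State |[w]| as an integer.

3

drop 0:i onto floor
drop 1:k onto floor
drop 2:i onto {0:i}
drop 3:j onto {1:k, 2:i}
drop 4:i onto {3:j}
drop 5:j onto {4:i}
drop 6:j onto {5:j}
drop 7:h onto {6:j}
drop 8:j onto {7:h}
drop 9:h onto {8:j}
drop 10:j onto {9:h}
ground layer = {0:i, 1:k}
drop-orders for the pieces not yet dropped (sum over which currently-grounded one goes next):
  1 to go: {10} 1
  2 to go: {9,10} 1
  3 to go: {8,9,10} 1
  4 to go: {7,8,9,10} 1
  5 to go: {6,7,8,9,10} 1
  6 to go: {5,6,7,8,9,10} 1
  7 to go: {4,5,6,7,8,9,10} 1
  8 to go: {3,4,5,6,7,8,9,10} 1
  9 to go: {1,3,4,5,6,7,8,9,10} 1  {2,3,4,5,6,7,8,9,10} 1
  if 0:i drops first: 2 orders
  if 1:k drops first: 1 orders
heap linearizations: 3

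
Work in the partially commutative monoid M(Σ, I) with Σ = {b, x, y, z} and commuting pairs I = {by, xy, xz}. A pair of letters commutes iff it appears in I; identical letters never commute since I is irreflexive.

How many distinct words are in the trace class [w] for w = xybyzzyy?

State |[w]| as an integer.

piece 0:x — minimal
piece 1:y — minimal
piece 2:b rests on {0:x}
piece 3:y rests on {1:y}
piece 4:z rests on {2:b, 3:y}
piece 5:z rests on {4:z}
piece 6:y rests on {5:z}
piece 7:y rests on {6:y}
minimal pieces: {0:x, 1:y}
ways to finish when only these pieces remain (= sum over removing one remaining piece with nothing left below it):
  1 left: {7}→1
  2 left: {6,7}→1
  3 left: {5,6,7}→1
  4 left: {4,5,6,7}→1
  5 left: {2,4,5,6,7}→1  {3,4,5,6,7}→1
  6 left: {0,2,4,5,6,7}→1  {1,3,4,5,6,7}→1  {2,3,4,5,6,7}→2
  placing 0:x first → 3 extensions
  placing 1:y first → 3 extensions
total linear extensions = 6

6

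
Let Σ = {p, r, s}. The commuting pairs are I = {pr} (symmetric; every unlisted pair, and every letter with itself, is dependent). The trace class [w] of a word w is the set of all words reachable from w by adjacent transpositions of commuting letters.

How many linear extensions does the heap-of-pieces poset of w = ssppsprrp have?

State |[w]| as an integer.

drop 0:s onto floor
drop 1:s onto {0:s}
drop 2:p onto {1:s}
drop 3:p onto {2:p}
drop 4:s onto {3:p}
drop 5:p onto {4:s}
drop 6:r onto {4:s}
drop 7:r onto {6:r}
drop 8:p onto {5:p}
ground layer = {0:s}
drop-orders for the pieces not yet dropped (sum over which currently-grounded one goes next):
  1 to go: {7} 1  {8} 1
  2 to go: {5,8} 1  {6,7} 1  {7,8} 2
  3 to go: {5,7,8} 3  {6,7,8} 3
  4 to go: {5,6,7,8} 6
  5 to go: {4,5,6,7,8} 6
  6 to go: {3,4,5,6,7,8} 6
  7 to go: {2,3,4,5,6,7,8} 6
  if 0:s drops first: 6 orders

6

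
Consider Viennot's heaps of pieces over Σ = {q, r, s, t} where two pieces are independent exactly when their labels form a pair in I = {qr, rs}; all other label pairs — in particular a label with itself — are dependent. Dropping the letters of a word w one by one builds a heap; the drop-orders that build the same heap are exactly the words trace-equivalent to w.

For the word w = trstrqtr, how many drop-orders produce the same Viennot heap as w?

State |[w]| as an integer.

0(t) covers ∅
1(r) covers 0:t
2(s) covers 0:t
3(t) covers 1:r, 2:s
4(r) covers 3:t
5(q) covers 3:t
6(t) covers 4:r, 5:q
7(r) covers 6:t
floor of heap: 0:t
completions by unplaced set U, small U first (add the entries for U minus each lowest piece of U):
  |U|=1: {7}:1
  |U|=2: {6,7}:1
  |U|=3: {4,6,7}:1  {5,6,7}:1
  |U|=4: {4,5,6,7}:2
  |U|=5: {3,4,5,6,7}:2
  |U|=6: {1,3,4,5,6,7}:2  {2,3,4,5,6,7}:2
  start at 0(t): 4

4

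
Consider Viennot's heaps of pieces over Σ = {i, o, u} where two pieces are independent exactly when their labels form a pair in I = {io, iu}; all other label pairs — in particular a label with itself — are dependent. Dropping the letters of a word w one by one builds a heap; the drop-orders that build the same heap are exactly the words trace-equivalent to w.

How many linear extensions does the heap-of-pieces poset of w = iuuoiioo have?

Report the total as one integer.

0(i) covers ∅
1(u) covers ∅
2(u) covers 1:u
3(o) covers 2:u
4(i) covers 0:i
5(i) covers 4:i
6(o) covers 3:o
7(o) covers 6:o
floor of heap: 0:i, 1:u
completions by unplaced set U, small U first (add the entries for U minus each lowest piece of U):
  |U|=1: {5}:1  {7}:1
  |U|=2: {4,5}:1  {5,7}:2  {6,7}:1
  |U|=3: {0,4,5}:1  {3,6,7}:1  {4,5,7}:3  {5,6,7}:3
  |U|=4: {0,4,5,7}:4  {2,3,6,7}:1  {3,5,6,7}:4  {4,5,6,7}:6
  |U|=5: {0,4,5,6,7}:10  {1,2,3,6,7}:1  {2,3,5,6,7}:5  {3,4,5,6,7}:10
  |U|=6: {0,3,4,5,6,7}:20  {1,2,3,5,6,7}:6  {2,3,4,5,6,7}:15
  start at 0(i): 21
  start at 1(u): 35
sum over floor = 56

56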